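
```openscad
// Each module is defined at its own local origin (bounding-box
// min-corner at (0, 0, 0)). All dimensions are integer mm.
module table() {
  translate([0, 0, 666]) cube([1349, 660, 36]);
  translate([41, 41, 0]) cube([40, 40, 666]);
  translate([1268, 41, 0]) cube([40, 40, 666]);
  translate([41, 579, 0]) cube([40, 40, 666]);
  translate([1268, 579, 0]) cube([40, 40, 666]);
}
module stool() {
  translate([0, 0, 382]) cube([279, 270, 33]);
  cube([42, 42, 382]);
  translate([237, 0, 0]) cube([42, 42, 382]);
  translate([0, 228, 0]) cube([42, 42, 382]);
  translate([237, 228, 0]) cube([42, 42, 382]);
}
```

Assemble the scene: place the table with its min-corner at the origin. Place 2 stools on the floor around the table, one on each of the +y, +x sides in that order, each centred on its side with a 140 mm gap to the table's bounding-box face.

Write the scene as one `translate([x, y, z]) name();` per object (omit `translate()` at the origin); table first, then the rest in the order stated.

table();
translate([535, 800, 0]) stool();
translate([1489, 195, 0]) stool();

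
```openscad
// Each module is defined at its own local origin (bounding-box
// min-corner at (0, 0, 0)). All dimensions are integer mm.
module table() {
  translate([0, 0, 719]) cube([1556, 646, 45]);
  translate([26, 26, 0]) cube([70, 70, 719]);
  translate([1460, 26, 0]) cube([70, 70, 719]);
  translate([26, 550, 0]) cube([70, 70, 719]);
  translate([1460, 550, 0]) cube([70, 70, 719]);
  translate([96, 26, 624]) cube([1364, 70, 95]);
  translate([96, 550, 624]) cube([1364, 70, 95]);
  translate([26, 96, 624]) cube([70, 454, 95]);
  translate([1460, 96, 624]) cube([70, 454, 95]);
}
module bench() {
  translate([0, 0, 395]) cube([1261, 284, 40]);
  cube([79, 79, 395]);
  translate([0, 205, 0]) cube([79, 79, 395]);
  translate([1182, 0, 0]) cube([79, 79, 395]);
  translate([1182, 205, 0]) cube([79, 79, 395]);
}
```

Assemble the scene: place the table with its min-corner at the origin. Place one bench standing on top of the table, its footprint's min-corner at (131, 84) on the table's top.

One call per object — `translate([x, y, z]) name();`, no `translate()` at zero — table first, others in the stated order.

table();
translate([131, 84, 764]) bench();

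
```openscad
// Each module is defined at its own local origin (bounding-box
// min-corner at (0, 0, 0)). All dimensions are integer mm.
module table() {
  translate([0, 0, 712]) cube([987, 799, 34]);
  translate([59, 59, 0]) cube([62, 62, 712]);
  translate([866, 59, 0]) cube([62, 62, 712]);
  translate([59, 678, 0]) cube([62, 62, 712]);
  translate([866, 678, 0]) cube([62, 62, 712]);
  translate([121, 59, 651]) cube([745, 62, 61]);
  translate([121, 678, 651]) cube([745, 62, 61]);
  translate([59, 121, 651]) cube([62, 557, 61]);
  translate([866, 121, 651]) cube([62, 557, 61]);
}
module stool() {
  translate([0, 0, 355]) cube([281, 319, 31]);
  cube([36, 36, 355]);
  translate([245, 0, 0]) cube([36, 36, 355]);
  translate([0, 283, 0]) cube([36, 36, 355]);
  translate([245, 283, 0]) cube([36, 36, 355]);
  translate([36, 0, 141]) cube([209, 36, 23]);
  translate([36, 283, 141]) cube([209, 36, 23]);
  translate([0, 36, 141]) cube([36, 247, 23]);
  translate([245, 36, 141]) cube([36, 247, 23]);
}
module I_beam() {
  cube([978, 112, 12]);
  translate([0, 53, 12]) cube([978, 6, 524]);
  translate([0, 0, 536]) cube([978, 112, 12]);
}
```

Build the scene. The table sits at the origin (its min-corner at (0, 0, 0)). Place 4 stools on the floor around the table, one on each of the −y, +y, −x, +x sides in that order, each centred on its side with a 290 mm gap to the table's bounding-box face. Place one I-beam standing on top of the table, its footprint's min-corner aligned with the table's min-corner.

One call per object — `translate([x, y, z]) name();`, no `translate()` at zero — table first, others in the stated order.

table();
translate([353, -609, 0]) stool();
translate([353, 1089, 0]) stool();
translate([-571, 240, 0]) stool();
translate([1277, 240, 0]) stool();
translate([0, 0, 746]) I_beam();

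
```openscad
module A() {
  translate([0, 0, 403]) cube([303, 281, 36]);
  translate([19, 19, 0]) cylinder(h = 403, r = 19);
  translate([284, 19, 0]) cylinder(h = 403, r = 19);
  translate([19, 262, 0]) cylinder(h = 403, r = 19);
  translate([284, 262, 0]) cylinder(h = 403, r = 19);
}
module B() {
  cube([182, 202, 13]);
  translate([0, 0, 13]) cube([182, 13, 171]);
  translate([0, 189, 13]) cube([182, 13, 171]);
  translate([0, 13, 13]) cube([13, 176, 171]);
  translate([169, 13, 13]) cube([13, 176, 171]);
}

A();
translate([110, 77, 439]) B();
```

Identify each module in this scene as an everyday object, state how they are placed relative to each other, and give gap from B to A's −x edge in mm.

A is a stool. B is an open box. The open box is on top of the stool. The gap from the open box to the stool's −x edge is 110 mm.

The open box's min-x is at 110; the stool's min-x is 0; gap = 110 mm.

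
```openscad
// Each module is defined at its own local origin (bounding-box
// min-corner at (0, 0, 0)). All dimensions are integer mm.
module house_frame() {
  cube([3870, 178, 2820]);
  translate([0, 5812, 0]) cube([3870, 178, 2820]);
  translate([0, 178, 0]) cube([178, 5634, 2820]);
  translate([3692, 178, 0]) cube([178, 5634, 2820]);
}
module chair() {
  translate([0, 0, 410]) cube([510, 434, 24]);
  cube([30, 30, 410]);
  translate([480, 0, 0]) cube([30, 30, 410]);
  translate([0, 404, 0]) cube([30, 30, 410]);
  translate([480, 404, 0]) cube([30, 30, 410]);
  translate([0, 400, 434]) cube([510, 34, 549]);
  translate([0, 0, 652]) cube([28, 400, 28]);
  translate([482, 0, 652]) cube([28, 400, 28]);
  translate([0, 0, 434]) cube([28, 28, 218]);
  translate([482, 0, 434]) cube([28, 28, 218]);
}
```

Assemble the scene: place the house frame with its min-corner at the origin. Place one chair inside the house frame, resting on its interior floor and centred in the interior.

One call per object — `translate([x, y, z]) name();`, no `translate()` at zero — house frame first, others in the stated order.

house_frame();
translate([1680, 2778, 0]) chair();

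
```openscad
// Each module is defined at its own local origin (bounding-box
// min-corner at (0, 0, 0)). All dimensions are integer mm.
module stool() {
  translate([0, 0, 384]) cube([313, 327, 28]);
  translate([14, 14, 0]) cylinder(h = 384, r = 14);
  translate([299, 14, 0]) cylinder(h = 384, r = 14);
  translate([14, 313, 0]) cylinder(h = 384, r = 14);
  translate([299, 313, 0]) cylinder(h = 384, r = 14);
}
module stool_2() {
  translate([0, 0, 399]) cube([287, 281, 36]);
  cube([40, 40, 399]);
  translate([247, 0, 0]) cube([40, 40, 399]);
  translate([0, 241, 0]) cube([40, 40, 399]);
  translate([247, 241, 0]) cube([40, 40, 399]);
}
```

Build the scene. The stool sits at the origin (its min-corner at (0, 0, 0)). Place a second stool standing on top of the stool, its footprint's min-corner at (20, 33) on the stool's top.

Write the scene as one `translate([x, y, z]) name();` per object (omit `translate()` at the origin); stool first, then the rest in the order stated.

stool();
translate([20, 33, 412]) stool_2();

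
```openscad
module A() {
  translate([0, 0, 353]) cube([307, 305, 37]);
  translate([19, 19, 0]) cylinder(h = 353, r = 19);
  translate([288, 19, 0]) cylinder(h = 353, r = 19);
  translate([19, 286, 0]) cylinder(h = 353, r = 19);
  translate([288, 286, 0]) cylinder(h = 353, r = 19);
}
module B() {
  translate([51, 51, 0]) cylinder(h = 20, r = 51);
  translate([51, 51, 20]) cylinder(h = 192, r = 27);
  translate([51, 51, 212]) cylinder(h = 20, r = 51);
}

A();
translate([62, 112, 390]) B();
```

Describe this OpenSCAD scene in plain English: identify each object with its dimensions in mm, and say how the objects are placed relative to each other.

A is a simple wooden stool: a rectangular seat 307 mm (x) by 305 mm (y), 37 mm thick, top face at z = 390 mm, on four round legs, each 38 mm in diameter. The legs rest on z = 0, each leg's axis is inset half a diameter from the nearest pair of seat edges (so the leg's bounding box is flush with the corner).

B is a spool: two coaxial disc flanges of radius 51 mm and thickness 20 mm, joined by a core cylinder of radius 27 mm and height 192 mm. The lower flange rests on z = 0 and the three cylinders share a vertical axis.

The spool is on top of the stool.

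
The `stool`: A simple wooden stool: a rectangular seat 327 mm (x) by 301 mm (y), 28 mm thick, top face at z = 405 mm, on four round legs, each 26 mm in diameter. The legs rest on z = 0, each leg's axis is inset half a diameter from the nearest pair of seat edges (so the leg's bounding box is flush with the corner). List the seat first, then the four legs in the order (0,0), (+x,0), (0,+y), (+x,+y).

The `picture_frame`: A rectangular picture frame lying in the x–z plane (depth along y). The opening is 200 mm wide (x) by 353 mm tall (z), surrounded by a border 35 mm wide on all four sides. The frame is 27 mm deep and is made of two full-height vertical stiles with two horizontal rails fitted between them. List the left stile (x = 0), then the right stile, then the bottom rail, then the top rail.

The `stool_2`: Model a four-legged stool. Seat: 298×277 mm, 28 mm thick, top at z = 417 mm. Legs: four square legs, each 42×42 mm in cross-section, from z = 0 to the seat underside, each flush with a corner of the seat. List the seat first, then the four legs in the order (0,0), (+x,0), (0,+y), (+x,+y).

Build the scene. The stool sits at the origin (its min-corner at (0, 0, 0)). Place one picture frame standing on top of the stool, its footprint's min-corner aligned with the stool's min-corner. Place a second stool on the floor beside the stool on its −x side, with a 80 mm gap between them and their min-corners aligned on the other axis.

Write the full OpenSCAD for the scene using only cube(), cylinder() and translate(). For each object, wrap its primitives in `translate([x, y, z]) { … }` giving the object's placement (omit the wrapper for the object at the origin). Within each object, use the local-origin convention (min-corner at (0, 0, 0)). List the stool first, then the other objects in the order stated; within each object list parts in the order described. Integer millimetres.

translate([0, 0, 377]) cube([327, 301, 28]);
translate([13, 13, 0]) cylinder(h = 377, r = 13);
translate([314, 13, 0]) cylinder(h = 377, r = 13);
translate([13, 288, 0]) cylinder(h = 377, r = 13);
translate([314, 288, 0]) cylinder(h = 377, r = 13);
translate([0, 0, 405]) {
  cube([35, 27, 423]);
  translate([235, 0, 0]) cube([35, 27, 423]);
  translate([35, 0, 0]) cube([200, 27, 35]);
  translate([35, 0, 388]) cube([200, 27, 35]);
}
translate([-378, 0, 0]) {
  translate([0, 0, 389]) cube([298, 277, 28]);
  cube([42, 42, 389]);
  translate([256, 0, 0]) cube([42, 42, 389]);
  translate([0, 235, 0]) cube([42, 42, 389]);
  translate([256, 235, 0]) cube([42, 42, 389]);
}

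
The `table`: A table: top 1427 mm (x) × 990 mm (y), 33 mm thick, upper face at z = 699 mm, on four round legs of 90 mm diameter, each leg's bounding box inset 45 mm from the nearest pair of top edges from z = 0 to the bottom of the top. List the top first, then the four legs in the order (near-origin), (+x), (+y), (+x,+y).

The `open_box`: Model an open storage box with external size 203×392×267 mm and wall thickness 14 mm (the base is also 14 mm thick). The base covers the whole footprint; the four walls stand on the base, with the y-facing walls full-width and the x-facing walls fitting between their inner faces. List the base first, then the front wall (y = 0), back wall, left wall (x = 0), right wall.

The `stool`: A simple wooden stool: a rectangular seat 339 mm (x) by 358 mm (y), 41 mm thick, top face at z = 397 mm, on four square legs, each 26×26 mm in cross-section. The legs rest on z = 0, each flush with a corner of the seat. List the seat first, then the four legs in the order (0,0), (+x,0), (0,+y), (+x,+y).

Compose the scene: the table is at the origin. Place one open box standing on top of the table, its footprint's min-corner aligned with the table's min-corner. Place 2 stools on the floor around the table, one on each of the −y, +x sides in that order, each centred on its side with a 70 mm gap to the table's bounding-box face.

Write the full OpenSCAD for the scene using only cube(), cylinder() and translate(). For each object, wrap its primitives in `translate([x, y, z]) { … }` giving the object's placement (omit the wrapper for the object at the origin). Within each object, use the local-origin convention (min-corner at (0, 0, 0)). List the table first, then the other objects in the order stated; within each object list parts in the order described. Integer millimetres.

translate([0, 0, 666]) cube([1427, 990, 33]);
translate([90, 90, 0]) cylinder(h = 666, r = 45);
translate([1337, 90, 0]) cylinder(h = 666, r = 45);
translate([90, 900, 0]) cylinder(h = 666, r = 45);
translate([1337, 900, 0]) cylinder(h = 666, r = 45);
translate([0, 0, 699]) {
  cube([203, 392, 14]);
  translate([0, 0, 14]) cube([203, 14, 253]);
  translate([0, 378, 14]) cube([203, 14, 253]);
  translate([0, 14, 14]) cube([14, 364, 253]);
  translate([189, 14, 14]) cube([14, 364, 253]);
}
translate([544, -428, 0]) {
  translate([0, 0, 356]) cube([339, 358, 41]);
  cube([26, 26, 356]);
  translate([313, 0, 0]) cube([26, 26, 356]);
  translate([0, 332, 0]) cube([26, 26, 356]);
  translate([313, 332, 0]) cube([26, 26, 356]);
}
translate([1497, 316, 0]) {
  translate([0, 0, 356]) cube([339, 358, 41]);
  cube([26, 26, 356]);
  translate([313, 0, 0]) cube([26, 26, 356]);
  translate([0, 332, 0]) cube([26, 26, 356]);
  translate([313, 332, 0]) cube([26, 26, 356]);
}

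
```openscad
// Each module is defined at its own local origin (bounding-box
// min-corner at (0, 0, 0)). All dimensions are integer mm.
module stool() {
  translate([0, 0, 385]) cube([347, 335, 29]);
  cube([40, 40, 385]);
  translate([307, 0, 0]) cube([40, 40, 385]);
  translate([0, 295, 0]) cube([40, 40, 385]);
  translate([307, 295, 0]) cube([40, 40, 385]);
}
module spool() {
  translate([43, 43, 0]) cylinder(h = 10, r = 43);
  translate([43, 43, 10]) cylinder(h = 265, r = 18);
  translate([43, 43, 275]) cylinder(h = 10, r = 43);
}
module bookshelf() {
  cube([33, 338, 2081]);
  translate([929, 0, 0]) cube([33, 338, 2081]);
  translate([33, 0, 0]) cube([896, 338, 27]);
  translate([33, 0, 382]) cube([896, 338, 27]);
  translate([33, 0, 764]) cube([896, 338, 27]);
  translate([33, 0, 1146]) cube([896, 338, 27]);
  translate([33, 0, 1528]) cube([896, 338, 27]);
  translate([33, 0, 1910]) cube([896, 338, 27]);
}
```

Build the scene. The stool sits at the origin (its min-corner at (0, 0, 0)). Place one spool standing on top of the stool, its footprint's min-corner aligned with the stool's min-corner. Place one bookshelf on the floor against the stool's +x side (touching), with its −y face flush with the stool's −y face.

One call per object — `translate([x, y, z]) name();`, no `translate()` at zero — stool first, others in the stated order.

stool();
translate([0, 0, 414]) spool();
translate([347, 0, 0]) bookshelf();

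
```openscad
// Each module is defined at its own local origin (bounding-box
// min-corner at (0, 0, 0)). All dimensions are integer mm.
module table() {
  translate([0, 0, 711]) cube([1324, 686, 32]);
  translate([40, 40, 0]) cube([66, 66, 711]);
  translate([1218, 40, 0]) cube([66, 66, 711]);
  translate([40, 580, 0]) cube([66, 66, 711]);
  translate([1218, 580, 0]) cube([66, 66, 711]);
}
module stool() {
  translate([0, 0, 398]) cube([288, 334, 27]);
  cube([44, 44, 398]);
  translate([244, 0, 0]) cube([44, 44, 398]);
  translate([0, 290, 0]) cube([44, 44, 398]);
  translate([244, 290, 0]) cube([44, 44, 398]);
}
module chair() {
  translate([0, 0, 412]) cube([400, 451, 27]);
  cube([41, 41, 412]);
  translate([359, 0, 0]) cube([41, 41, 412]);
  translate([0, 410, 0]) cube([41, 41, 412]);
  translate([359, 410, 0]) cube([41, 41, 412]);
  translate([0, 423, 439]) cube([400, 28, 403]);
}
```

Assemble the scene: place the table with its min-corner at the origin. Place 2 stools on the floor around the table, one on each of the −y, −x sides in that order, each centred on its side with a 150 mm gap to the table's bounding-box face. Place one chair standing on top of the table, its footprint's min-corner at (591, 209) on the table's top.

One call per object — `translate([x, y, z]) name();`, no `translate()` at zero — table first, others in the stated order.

table();
translate([518, -484, 0]) stool();
translate([-438, 176, 0]) stool();
translate([591, 209, 743]) chair();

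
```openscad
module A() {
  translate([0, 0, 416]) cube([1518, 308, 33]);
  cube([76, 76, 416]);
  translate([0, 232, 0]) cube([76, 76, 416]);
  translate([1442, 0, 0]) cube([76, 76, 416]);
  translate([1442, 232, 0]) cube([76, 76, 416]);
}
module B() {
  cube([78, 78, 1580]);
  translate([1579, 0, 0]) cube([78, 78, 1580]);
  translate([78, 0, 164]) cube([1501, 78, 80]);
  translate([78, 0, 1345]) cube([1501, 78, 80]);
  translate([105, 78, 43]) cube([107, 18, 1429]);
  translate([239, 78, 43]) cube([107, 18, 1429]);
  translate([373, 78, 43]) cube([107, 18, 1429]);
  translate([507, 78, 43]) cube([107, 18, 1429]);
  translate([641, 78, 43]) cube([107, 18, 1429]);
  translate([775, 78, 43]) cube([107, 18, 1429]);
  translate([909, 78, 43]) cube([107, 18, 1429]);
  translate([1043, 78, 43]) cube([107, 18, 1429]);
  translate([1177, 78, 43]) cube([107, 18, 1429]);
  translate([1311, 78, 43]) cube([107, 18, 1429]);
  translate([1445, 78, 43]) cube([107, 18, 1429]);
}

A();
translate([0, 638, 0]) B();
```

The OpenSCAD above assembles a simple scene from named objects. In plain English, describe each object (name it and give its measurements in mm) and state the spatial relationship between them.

A is a long wooden bench with a 1518 mm (x) × 308 mm (y) seat, 33 mm thick, its top surface 449 mm above the floor. Four 76 mm square legs at the seat corners, flush with the edges, run from z = 0 to the seat underside.

B is a fence section. Two 78×78 mm posts, 1580 mm tall, stand on the floor with a clear span of 1501 mm between their inner faces. Two horizontal rails of 78×80 mm section span the gap between the posts with their undersides at z = 164 mm and z = 1345 mm, flush with the posts' −y face. 11 pickets, each 107 mm wide, 18 mm thick and 1429 mm tall, are fixed to the +y face of the rails with their bottoms at z = 43 mm, evenly spaced across the span with equal gaps (rounded down to the nearest mm) at the −x end and between each pair — any rounding remainder accumulates at the +x end.

The fence section is on the floor beside the bench on its +y side.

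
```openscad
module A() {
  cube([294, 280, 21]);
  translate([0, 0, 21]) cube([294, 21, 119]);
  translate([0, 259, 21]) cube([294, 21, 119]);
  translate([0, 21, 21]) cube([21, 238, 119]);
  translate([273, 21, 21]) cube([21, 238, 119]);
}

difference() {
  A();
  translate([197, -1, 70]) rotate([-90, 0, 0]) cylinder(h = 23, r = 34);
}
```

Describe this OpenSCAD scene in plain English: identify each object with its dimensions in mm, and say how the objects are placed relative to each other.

A is an open-topped rectangular box: outside dimensions 294×280×140 mm, with a uniform wall and base thickness of 21 mm. The base is a full 294×280 slab on the floor; four walls sit on top of the base. The front and back walls (the −y and +y sides) span the full width; the two side walls fit between them.

The open box has a circular hole of radius 34 mm through its front wall, centred at (x = 197, z = 70).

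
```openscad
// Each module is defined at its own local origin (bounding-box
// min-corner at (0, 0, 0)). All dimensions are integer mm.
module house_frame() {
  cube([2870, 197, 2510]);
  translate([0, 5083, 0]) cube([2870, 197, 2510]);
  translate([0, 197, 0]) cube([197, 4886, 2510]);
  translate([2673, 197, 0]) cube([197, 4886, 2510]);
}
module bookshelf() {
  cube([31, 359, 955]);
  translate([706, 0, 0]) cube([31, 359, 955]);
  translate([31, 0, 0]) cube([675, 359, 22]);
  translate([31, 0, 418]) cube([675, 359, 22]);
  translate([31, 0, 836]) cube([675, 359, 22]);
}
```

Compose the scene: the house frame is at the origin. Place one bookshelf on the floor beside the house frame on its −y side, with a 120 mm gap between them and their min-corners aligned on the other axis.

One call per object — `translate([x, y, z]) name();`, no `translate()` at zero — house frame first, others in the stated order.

house_frame();
translate([0, -479, 0]) bookshelf();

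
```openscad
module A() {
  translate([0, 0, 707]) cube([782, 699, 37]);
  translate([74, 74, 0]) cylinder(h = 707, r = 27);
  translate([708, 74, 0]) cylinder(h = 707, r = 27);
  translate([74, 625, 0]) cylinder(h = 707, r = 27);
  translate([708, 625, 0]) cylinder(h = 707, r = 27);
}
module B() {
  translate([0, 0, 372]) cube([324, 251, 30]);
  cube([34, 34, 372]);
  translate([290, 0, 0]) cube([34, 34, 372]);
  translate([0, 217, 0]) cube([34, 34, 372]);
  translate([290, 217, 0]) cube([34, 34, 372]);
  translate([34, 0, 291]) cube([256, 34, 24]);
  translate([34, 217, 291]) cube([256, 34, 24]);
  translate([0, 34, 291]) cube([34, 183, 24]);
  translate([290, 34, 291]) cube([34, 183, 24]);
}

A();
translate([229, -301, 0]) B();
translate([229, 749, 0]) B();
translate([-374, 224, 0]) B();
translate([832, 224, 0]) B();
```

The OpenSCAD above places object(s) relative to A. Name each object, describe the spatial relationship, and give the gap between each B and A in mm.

A is a table. B is a stool. Four stools sit around the table at the −y, +y, −x, +x sides. The gap between each stool and the table is 50 mm.

Each stool's nearest face is 50 mm from the table's bounding box.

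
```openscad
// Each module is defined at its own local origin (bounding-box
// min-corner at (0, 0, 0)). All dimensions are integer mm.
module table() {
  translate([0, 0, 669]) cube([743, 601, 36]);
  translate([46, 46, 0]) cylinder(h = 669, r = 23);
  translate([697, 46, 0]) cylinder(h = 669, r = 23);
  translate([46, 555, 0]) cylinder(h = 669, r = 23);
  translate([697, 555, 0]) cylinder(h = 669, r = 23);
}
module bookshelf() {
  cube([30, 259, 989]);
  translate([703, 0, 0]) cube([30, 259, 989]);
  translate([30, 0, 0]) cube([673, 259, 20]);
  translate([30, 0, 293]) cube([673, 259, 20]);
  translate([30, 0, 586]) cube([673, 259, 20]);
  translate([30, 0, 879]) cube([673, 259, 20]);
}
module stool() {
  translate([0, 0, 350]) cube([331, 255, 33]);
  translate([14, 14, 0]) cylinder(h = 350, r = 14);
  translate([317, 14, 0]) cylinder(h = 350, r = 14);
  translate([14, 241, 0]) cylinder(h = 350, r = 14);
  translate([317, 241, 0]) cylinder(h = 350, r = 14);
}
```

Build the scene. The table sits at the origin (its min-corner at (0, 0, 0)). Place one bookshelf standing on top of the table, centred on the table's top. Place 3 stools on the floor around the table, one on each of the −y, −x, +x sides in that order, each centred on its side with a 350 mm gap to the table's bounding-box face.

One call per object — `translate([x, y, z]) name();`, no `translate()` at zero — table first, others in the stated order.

table();
translate([5, 171, 705]) bookshelf();
translate([206, -605, 0]) stool();
translate([-681, 173, 0]) stool();
translate([1093, 173, 0]) stool();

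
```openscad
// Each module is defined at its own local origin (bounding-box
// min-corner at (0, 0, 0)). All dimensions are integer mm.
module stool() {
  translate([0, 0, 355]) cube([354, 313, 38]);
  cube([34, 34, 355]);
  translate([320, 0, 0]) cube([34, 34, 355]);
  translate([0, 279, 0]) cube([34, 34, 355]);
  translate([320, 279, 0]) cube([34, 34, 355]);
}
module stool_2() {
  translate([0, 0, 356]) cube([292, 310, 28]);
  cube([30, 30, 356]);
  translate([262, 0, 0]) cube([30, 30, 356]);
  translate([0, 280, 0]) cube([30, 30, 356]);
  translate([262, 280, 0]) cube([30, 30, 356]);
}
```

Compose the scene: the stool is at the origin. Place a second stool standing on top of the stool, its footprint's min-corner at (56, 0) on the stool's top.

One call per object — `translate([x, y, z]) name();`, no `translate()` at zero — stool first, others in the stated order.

stool();
translate([56, 0, 393]) stool_2();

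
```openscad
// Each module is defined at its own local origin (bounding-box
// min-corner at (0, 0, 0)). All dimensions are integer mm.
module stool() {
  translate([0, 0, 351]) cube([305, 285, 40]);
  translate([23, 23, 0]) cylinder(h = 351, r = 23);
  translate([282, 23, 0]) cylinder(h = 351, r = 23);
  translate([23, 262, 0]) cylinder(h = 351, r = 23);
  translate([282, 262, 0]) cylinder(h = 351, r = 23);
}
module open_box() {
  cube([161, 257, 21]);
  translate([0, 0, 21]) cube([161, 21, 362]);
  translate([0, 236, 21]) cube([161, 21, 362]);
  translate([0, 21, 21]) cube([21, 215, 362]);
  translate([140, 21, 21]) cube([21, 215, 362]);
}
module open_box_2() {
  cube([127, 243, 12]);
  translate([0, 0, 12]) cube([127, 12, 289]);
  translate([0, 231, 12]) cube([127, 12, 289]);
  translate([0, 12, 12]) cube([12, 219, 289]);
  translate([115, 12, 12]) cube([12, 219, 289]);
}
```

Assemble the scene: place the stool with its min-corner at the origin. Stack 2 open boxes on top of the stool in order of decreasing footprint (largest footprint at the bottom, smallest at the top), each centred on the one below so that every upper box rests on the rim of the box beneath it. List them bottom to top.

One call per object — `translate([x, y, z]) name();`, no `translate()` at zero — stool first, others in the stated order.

stool();
translate([72, 14, 391]) open_box();
translate([89, 21, 774]) open_box_2();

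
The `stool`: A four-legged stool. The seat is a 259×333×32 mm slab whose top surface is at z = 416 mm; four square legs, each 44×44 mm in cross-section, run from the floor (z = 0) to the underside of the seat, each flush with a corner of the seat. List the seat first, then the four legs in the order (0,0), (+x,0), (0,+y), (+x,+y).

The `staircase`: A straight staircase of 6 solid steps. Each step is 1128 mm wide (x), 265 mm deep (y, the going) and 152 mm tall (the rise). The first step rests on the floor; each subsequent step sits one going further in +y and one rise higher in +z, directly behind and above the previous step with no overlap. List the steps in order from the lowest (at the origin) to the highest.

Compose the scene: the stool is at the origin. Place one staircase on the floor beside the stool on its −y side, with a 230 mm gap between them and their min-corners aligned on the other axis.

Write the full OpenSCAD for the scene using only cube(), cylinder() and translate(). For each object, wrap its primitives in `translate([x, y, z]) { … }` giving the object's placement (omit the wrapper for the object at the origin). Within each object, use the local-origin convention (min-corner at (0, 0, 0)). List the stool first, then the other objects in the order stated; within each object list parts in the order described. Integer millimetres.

translate([0, 0, 384]) cube([259, 333, 32]);
cube([44, 44, 384]);
translate([215, 0, 0]) cube([44, 44, 384]);
translate([0, 289, 0]) cube([44, 44, 384]);
translate([215, 289, 0]) cube([44, 44, 384]);
translate([0, -1820, 0]) {
  cube([1128, 265, 152]);
  translate([0, 265, 152]) cube([1128, 265, 152]);
  translate([0, 530, 304]) cube([1128, 265, 152]);
  translate([0, 795, 456]) cube([1128, 265, 152]);
  translate([0, 1060, 608]) cube([1128, 265, 152]);
  translate([0, 1325, 760]) cube([1128, 265, 152]);
}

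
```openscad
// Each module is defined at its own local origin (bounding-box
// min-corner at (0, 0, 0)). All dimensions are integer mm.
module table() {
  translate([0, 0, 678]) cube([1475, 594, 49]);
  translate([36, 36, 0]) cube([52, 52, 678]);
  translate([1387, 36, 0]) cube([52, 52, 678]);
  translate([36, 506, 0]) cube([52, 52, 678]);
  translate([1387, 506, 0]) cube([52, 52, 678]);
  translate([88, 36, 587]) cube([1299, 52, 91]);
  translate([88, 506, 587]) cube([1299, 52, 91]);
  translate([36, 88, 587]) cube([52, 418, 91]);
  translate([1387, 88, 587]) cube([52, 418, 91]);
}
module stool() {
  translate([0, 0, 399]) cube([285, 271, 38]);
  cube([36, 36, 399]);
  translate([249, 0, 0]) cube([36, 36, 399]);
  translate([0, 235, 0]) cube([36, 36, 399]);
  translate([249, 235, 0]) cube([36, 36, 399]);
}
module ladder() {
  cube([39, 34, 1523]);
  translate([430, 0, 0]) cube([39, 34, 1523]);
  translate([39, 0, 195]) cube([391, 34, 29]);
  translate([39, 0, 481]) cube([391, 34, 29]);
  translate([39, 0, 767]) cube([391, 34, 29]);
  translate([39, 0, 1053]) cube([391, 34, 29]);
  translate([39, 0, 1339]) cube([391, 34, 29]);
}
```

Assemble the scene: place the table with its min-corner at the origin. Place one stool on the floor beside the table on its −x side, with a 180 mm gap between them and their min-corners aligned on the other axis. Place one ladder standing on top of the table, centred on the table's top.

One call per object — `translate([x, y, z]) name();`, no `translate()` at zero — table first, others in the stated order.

table();
translate([-465, 0, 0]) stool();
translate([503, 280, 727]) ladder();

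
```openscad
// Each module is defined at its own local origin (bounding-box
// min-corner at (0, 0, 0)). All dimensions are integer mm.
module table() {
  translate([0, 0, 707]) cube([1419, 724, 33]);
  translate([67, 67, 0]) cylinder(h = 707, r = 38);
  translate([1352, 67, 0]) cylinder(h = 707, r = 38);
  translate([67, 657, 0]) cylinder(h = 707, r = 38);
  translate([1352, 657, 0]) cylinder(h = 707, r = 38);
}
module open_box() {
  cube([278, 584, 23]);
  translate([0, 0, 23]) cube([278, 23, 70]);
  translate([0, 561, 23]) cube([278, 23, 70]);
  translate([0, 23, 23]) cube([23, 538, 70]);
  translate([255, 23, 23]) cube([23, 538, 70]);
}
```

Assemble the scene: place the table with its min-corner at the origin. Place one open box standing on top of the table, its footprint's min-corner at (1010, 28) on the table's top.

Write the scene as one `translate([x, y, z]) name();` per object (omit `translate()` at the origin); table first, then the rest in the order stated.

table();
translate([1010, 28, 740]) open_box();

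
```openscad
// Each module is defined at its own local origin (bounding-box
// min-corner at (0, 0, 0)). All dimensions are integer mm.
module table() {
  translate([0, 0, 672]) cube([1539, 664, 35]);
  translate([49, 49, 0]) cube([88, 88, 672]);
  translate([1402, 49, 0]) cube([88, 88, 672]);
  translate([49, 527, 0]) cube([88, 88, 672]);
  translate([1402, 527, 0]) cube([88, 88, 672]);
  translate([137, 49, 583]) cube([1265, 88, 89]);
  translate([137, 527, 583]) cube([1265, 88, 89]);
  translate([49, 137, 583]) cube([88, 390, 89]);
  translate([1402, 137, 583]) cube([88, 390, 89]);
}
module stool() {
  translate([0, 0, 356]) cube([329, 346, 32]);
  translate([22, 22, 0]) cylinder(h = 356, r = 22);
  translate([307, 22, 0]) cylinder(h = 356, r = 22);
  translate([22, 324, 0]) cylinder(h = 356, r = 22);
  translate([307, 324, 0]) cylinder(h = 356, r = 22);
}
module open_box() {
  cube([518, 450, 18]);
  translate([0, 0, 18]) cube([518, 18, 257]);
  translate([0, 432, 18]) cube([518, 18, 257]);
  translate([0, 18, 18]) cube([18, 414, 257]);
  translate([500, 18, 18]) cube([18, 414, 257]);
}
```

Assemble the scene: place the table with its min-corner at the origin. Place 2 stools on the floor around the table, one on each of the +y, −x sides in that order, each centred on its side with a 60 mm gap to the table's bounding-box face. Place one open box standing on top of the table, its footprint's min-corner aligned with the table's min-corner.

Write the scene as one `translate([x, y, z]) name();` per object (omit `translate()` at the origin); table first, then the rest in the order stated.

table();
translate([605, 724, 0]) stool();
translate([-389, 159, 0]) stool();
translate([0, 0, 707]) open_box();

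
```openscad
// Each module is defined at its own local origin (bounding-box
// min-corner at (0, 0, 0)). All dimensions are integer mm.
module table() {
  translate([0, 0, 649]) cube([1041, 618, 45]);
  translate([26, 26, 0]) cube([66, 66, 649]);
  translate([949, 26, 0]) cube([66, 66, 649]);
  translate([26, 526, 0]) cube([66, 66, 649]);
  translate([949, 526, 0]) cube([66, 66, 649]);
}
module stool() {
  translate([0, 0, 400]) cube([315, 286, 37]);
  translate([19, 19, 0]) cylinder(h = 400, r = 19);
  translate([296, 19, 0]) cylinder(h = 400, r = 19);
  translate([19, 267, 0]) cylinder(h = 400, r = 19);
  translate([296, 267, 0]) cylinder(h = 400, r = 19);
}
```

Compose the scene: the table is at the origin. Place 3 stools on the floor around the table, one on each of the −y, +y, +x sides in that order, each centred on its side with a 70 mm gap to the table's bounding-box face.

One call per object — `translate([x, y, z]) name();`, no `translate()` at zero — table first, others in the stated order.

table();
translate([363, -356, 0]) stool();
translate([363, 688, 0]) stool();
translate([1111, 166, 0]) stool();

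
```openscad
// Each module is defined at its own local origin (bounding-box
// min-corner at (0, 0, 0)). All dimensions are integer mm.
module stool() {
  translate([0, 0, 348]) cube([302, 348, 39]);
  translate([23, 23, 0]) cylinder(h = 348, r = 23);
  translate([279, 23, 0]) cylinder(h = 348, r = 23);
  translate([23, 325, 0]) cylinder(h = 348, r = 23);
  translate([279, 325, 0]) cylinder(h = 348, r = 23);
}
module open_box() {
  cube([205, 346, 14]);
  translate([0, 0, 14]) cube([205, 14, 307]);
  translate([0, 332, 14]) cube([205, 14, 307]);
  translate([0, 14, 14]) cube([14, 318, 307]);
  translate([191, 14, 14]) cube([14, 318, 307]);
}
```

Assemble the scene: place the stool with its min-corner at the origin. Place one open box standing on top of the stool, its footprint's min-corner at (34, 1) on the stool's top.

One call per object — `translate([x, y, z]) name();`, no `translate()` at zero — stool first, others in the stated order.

stool();
translate([34, 1, 387]) open_box();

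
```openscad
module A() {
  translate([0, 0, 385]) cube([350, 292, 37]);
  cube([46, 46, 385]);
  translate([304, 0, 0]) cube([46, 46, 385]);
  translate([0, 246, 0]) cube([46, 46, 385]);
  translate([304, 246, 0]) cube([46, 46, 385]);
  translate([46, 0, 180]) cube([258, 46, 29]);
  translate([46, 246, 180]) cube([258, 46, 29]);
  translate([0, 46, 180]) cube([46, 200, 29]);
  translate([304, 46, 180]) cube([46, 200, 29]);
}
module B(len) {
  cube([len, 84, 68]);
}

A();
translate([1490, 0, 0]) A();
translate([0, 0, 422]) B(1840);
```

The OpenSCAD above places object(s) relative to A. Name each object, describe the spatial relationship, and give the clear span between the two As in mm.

Second stool starts at x = 1490; first ends at x = 350; clear span = 1490 − 350 = 1140 mm.

A is a stool. B is a beam. A beam spans the tops of two stools. The clear span between the two stools is 1140 mm.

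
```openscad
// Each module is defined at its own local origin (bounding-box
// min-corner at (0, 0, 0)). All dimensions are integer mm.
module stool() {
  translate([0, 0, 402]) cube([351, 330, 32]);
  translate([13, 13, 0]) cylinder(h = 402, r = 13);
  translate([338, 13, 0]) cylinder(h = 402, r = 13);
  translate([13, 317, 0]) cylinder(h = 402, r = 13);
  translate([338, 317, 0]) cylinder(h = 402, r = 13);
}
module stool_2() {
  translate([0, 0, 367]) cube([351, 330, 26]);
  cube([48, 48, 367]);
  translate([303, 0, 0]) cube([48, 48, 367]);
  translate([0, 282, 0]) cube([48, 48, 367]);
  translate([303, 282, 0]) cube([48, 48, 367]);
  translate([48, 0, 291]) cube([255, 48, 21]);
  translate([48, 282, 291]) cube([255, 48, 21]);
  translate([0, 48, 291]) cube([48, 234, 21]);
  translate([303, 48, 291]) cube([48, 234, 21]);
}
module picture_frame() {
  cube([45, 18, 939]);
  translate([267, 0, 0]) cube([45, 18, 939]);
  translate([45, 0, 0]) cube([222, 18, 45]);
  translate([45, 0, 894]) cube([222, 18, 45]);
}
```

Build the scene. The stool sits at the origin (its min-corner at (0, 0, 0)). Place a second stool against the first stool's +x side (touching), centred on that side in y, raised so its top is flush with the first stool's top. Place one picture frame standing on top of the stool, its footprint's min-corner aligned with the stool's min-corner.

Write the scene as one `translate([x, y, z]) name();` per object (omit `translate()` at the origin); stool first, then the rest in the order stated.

stool();
translate([351, 0, 41]) stool_2();
translate([0, 0, 434]) picture_frame();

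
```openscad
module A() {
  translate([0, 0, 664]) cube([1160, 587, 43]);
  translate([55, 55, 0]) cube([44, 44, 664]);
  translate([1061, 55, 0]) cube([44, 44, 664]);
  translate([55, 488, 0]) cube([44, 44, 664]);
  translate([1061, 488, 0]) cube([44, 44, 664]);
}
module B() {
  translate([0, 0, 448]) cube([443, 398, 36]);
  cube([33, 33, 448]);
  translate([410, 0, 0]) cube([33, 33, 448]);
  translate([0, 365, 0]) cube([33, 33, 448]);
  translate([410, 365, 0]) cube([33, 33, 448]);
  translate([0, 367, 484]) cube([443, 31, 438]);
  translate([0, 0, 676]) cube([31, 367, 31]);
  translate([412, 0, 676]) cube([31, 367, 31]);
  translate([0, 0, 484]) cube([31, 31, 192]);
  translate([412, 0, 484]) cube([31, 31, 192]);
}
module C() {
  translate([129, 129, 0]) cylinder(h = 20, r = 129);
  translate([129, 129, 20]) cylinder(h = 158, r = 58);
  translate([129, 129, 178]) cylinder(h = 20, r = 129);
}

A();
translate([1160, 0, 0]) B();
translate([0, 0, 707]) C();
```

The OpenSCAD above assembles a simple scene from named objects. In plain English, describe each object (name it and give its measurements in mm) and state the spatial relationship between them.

A is a rectangular dining table. The top is 1160×587×43 mm with its upper surface at z = 707 mm. It stands on four 44×44 mm square legs, each inset 55 mm from the nearest pair of top edges, running from the floor to the underside of the top.

B is a chair. The seat is a 443×398×36 mm slab with its top at z = 484 mm, on four 33×33 mm corner legs (flush with the seat edges, standing on z = 0). A flat backrest 31 mm thick, 438 mm tall, spans the full seat width and rises from the seat top along its +y edge, rear face flush with the rear of the seat. Two armrests of 31×31 mm section run along each side from the seat's front edge to the front of the backrest, top faces 223 mm above the seat top and outer faces flush with the seat's x-edges; a 31×31 mm post under the front of each armrest stands on the seat at the front corner.

C is a spool: two coaxial disc flanges of radius 129 mm and thickness 20 mm, joined by a core cylinder of radius 58 mm and height 158 mm. The lower flange rests on z = 0 and the three cylinders share a vertical axis.

The chair is against the table's +x side, with their −y faces flush. The spool is on top of the table.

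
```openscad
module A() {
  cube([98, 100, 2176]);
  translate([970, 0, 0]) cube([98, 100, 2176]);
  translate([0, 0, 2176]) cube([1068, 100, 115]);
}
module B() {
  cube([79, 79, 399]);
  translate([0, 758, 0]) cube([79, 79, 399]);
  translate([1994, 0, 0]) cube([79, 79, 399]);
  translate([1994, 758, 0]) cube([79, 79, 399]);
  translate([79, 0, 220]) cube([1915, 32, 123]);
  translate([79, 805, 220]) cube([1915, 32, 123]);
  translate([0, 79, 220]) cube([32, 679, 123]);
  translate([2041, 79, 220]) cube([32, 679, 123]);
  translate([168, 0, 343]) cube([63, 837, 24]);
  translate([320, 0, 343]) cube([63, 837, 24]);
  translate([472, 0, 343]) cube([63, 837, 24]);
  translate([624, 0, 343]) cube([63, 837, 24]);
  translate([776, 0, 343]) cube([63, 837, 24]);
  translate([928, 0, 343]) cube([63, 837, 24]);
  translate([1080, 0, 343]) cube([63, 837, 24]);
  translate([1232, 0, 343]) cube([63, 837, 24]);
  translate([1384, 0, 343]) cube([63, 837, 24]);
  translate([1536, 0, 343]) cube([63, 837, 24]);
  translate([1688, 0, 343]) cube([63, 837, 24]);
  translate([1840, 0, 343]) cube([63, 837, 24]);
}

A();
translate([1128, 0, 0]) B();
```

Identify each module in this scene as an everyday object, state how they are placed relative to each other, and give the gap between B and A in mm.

A is a door frame. B is a bed frame. The bed frame is on the floor beside the door frame on its +x side. The gap between the bed frame and the door frame is 60 mm.

The bed frame's nearest face is 60 mm from the door frame's +x face.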